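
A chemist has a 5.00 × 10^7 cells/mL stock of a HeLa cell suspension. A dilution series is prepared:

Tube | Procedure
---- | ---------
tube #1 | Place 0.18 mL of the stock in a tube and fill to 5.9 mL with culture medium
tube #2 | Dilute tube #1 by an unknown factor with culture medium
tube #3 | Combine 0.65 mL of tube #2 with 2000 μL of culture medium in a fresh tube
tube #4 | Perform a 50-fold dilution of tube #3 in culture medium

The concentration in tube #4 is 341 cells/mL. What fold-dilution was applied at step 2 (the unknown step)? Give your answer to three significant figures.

Step 1: 0.18 mL brought to 5.9 mL → factor 5.9/0.18 = 32.778
Step 2: unknown factor x
Step 3: 0.65 mL + 2000 μL = 2.65 mL total → factor 2.65/0.65 = 4.0769
Step 4: 50-fold → factor 50
Product of known-step factors = 6681.6
Overall factor = 5.00 × 10^7 cells/mL / (341 cells/mL) = 1.4663 × 10^5
x = 1.4663 × 10^5 / 6681.6 = 21.9

21.9-fold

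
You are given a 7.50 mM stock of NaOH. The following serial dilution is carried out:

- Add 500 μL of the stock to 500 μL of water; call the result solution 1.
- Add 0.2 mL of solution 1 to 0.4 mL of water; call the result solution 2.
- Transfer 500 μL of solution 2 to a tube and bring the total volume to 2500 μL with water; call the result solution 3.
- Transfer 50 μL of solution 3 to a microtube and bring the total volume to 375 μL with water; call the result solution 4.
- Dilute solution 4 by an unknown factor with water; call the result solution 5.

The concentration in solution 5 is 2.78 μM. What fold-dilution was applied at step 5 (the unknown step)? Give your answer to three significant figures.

Step 1: 500 μL + 500 μL = 1000 μL total → factor 1000/500 = 2
Step 2: 0.2 mL + 0.4 mL = 0.6 mL total → factor 0.6/0.2 = 3
Step 3: 500 μL brought to 2500 μL → factor 2500/500 = 5
Step 4: 50 μL brought to 375 μL → factor 375/50 = 7.5
Step 5: unknown factor x
Product of known-step factors = 225
Overall factor = 7.50 mM / (2.78 μM) = 2697.8
x = 2697.8 / 225 = 12.0

12.0-fold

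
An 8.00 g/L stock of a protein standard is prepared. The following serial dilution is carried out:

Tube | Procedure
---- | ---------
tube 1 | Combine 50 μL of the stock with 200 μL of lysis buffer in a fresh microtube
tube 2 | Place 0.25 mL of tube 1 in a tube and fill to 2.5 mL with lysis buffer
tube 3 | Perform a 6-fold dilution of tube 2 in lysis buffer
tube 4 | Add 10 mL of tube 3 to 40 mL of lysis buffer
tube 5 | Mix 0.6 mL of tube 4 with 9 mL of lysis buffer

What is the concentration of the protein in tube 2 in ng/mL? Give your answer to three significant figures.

1.60 × 10^5 ng/mL

Step 1: 50 μL + 200 μL = 250 μL total → factor 250/50 = 5
Step 2: 0.25 mL brought to 2.5 mL → factor 2.5/0.25 = 10
Dilution factor through tube 2 = 5 × 10 = 50
[tube 2] = 8.00 g/L / 50 = 0.1600 g/L = 1.60 × 10^5 ng/mL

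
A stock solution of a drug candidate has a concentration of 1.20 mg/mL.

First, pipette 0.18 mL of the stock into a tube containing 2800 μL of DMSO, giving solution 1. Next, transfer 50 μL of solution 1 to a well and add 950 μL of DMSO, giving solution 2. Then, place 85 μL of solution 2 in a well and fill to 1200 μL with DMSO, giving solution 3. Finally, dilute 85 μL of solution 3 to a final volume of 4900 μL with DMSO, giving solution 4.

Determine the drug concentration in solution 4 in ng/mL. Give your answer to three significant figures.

Step 1: 0.18 mL + 2800 μL = 2.98 mL total → factor 2.98/0.18 = 16.556
Step 2: 50 μL + 950 μL = 1000 μL total → factor 1000/50 = 20
Step 3: 85 μL brought to 1200 μL → factor 1200/85 = 14.118
Step 4: 85 μL brought to 4900 μL → factor 4900/85 = 57.647
Overall dilution factor = 16.556 × 20 × 14.118 × 57.647 = 2.6947 × 10^5
Final = 1.20 mg/mL / 2.6947 × 10^5 = 4.453 × 10^-6 mg/mL = 4.45 ng/mL

4.45 ng/mL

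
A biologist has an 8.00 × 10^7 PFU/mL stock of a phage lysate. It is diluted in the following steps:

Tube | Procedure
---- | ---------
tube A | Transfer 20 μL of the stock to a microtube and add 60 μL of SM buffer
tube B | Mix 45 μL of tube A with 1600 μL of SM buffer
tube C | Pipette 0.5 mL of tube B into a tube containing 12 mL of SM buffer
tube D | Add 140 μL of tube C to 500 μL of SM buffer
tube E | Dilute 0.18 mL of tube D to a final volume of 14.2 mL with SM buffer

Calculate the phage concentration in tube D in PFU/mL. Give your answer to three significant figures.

Step 1: 20 μL + 60 μL = 80 μL total → factor 80/20 = 4
Step 2: 45 μL + 1600 μL = 1645 μL total → factor 1645/45 = 36.556
Step 3: 0.5 mL + 12 mL = 12.5 mL total → factor 12.5/0.5 = 25
Step 4: 140 μL + 500 μL = 640 μL total → factor 640/140 = 4.5714
Dilution factor through tube D = 4 × 36.556 × 25 × 4.5714 = 16711
[tube D] = 8.00 × 10^7 PFU/mL / 16711 = 4.79 × 10^3 PFU/mL

4.79 × 10^3 PFU/mL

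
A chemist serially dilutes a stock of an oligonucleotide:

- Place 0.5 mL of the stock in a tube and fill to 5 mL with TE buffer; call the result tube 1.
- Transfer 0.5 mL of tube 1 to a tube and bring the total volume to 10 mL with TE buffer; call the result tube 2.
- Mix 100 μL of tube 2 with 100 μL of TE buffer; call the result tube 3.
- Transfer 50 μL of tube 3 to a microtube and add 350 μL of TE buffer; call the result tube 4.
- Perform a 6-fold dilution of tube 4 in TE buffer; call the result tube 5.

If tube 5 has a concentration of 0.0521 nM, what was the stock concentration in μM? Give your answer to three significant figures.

1.00 μM

Step 1: 0.5 mL brought to 5 mL → factor 5/0.5 = 10
Step 2: 0.5 mL brought to 10 mL → factor 10/0.5 = 20
Step 3: 100 μL + 100 μL = 200 μL total → factor 200/100 = 2
Step 4: 50 μL + 350 μL = 400 μL total → factor 400/50 = 8
Step 5: 6-fold → factor 6
Overall dilution factor = 10 × 20 × 2 × 8 × 6 = 19200
Stock = 0.0521 nM × 19200 = 1000 nM = 1.00 μM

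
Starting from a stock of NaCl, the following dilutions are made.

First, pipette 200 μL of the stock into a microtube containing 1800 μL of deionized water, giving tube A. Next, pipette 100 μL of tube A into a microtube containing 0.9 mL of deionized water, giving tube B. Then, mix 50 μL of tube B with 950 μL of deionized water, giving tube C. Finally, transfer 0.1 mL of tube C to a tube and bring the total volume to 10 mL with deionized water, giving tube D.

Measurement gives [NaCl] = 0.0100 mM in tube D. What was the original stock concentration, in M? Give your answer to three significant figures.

2.00 M

Step 1: 200 μL + 1800 μL = 2000 μL total → factor 2000/200 = 10
Step 2: 100 μL + 0.9 mL = 1000 μL total → factor 1000/100 = 10
Step 3: 50 μL + 950 μL = 1000 μL total → factor 1000/50 = 20
Step 4: 0.1 mL brought to 10 mL → factor 10/0.1 = 100
Overall dilution factor = 10 × 10 × 20 × 100 = 2 × 10^5
Stock = 0.0100 mM × 2 × 10^5 = 2000 mM = 2.00 M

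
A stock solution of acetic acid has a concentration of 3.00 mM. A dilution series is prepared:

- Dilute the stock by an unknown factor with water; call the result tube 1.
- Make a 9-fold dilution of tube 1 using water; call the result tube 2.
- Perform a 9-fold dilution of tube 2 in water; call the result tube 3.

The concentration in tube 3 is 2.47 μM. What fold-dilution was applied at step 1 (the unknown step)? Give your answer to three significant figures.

Step 1: unknown factor x
Step 2: 9-fold → factor 9
Step 3: 9-fold → factor 9
Product of known-step factors = 81
Overall factor = 3.00 mM / (2.47 μM) = 1214.6
x = 1214.6 / 81 = 15.0

15.0-fold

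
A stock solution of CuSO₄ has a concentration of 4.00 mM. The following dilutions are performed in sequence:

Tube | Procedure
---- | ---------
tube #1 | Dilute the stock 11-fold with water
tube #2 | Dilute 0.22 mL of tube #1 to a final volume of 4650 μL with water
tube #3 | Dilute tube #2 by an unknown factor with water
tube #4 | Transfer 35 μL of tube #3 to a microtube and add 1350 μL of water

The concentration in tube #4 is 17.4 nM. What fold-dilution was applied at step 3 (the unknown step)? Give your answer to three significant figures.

Step 1: 11-fold → factor 11
Step 2: 0.22 mL brought to 4650 μL → factor 4.65/0.22 = 21.136
Step 3: unknown factor x
Step 4: 35 μL + 1350 μL = 1385 μL total → factor 1385/35 = 39.571
Product of known-step factors = 9200.4
Overall factor = 4.00 mM / (17.4 nM) = 2.2989 × 10^5
x = 2.2989 × 10^5 / 9200.4 = 25.0

25.0-fold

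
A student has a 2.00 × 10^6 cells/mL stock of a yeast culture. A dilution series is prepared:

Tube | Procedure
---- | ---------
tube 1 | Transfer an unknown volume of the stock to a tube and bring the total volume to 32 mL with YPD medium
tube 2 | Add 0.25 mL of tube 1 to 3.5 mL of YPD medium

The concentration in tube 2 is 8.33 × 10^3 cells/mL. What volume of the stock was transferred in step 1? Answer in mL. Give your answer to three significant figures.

2.00 mL

Step 1: v brought to 32 mL → factor = 32 mL/v
Step 2: 0.25 mL + 3.5 mL = 3.75 mL total → factor 3.75/0.25 = 15
Product of known-step factors = 15
Overall factor = 2.00 × 10^6 cells/mL / (8.33 × 10^3 cells/mL) = 240.1
Step-1 factor = 240.1 / 15 = 16.006
v = 32 mL / 16.006 = 2.00 mL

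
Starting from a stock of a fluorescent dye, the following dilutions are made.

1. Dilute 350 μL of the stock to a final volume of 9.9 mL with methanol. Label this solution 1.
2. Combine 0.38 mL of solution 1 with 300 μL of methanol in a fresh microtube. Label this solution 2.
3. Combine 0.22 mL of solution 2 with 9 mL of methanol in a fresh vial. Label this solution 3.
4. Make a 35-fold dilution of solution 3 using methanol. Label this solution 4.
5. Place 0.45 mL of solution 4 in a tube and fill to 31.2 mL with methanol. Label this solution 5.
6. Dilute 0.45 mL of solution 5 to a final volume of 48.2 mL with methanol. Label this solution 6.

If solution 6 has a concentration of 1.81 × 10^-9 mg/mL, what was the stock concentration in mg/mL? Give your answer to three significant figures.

Step 1: 350 μL brought to 9.9 mL → factor 9900/350 = 28.286
Step 2: 0.38 mL + 300 μL = 0.68 mL total → factor 0.68/0.38 = 1.7895
Step 3: 0.22 mL + 9 mL = 9.22 mL total → factor 9.22/0.22 = 41.909
Step 4: 35-fold → factor 35
Step 5: 0.45 mL brought to 31.2 mL → factor 31.2/0.45 = 69.333
Step 6: 0.45 mL brought to 48.2 mL → factor 48.2/0.45 = 107.11
Overall dilution factor = 28.286 × 1.7895 × 41.909 × 35 × 69.333 × 107.11 = 5.5137 × 10^8
Stock = 1.81 × 10^-9 mg/mL × 5.5137 × 10^8 = 0.998 mg/mL

0.998 mg/mL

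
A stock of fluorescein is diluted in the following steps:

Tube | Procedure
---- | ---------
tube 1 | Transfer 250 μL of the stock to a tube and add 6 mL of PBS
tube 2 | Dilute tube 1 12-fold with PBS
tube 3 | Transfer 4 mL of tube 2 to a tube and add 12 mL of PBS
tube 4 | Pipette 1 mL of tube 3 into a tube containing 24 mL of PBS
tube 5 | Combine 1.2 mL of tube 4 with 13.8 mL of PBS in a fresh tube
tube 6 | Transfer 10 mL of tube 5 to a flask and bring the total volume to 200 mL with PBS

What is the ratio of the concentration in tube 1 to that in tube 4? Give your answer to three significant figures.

1.20 × 10^3

Step 1: 250 μL + 6 mL = 6250 μL total → factor 6250/250 = 25
Step 2: 12-fold → factor 12
Step 3: 4 mL + 12 mL = 16 mL total → factor 16/4 = 4
Step 4: 1 mL + 24 mL = 25 mL total → factor 25/1 = 25
Dilution factor to tube 1 = 25; to tube 4 = 30000
[tube 1]/[tube 4] = (factor to tube 4)/(factor to tube 1) = 30000/25 = 1.20 × 10^3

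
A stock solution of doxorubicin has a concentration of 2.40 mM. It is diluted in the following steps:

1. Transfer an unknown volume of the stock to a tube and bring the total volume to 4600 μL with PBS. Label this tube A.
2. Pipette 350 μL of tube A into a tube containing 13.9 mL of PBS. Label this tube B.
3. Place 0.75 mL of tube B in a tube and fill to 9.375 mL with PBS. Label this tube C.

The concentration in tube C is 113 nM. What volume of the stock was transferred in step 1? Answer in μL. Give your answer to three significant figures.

110 μL

Step 1: v brought to 4600 μL → factor = 4600 μL/v
Step 2: 350 μL + 13.9 mL = 14250 μL total → factor 14250/350 = 40.714
Step 3: 0.75 mL brought to 9.375 mL → factor 9.375/0.75 = 12.5
Product of known-step factors = 508.93
Overall factor = 2.40 mM / (113 nM) = 21239
Step-1 factor = 21239 / 508.93 = 41.733
v = 4600 μL / 41.733 = 110 μL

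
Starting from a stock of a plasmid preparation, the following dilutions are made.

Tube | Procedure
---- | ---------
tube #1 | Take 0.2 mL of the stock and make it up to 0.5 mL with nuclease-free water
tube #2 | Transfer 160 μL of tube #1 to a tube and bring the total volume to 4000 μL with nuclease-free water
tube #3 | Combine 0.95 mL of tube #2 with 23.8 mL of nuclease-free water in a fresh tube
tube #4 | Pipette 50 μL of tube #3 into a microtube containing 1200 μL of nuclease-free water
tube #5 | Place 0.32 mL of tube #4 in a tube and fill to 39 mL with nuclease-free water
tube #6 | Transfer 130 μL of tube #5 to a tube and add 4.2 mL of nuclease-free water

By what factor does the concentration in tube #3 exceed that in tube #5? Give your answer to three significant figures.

Step 1: 0.2 mL brought to 0.5 mL → factor 0.5/0.2 = 2.5
Step 2: 160 μL brought to 4000 μL → factor 4000/160 = 25
Step 3: 0.95 mL + 23.8 mL = 24.75 mL total → factor 24.75/0.95 = 26.053
Step 4: 50 μL + 1200 μL = 1250 μL total → factor 1250/50 = 25
Step 5: 0.32 mL brought to 39 mL → factor 39/0.32 = 121.88
Dilution factor to tube #3 = 1628.3; to tube #5 = 4.9612 × 10^6
[tube #3]/[tube #5] = (factor to tube #5)/(factor to tube #3) = 4.9612 × 10^6/1628.3 = 3.05 × 10^3

3.05 × 10^3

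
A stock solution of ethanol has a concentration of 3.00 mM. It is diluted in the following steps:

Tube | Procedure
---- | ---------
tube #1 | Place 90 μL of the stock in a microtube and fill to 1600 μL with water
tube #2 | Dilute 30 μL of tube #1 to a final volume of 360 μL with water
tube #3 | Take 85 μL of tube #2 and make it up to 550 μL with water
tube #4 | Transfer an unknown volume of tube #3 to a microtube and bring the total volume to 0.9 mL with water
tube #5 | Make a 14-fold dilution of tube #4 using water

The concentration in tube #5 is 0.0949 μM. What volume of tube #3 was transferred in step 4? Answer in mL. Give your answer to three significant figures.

0.550 mL

Step 1: 90 μL brought to 1600 μL → factor 1600/90 = 17.778
Step 2: 30 μL brought to 360 μL → factor 360/30 = 12
Step 3: 85 μL brought to 550 μL → factor 550/85 = 6.4706
Step 4: v brought to 0.9 mL → factor = 0.9 mL/v
Step 5: 14-fold → factor 14
Product of known-step factors = 19325
Overall factor = 3.00 mM / (0.0949 μM) = 31612
Step-4 factor = 31612 / 19325 = 1.6358
v = 0.9 mL / 1.6358 = 0.550 mL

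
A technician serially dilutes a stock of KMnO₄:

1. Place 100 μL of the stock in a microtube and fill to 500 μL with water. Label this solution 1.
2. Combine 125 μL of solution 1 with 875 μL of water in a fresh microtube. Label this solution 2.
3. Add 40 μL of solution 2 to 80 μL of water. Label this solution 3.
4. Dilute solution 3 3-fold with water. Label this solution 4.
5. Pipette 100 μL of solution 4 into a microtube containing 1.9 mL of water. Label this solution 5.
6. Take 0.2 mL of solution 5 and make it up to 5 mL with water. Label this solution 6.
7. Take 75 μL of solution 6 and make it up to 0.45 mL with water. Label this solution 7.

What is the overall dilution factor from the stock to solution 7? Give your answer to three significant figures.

Step 1: 100 μL brought to 500 μL → factor 500/100 = 5
Step 2: 125 μL + 875 μL = 1000 μL total → factor 1000/125 = 8
Step 3: 40 μL + 80 μL = 120 μL total → factor 120/40 = 3
Step 4: 3-fold → factor 3
Step 5: 100 μL + 1.9 mL = 2000 μL total → factor 2000/100 = 20
Step 6: 0.2 mL brought to 5 mL → factor 5/0.2 = 25
Step 7: 75 μL brought to 0.45 mL → factor 450/75 = 6
Overall dilution factor = 5 × 8 × 3 × 3 × 20 × 25 × 6 = 1.08 × 10^6

1.08 × 10^6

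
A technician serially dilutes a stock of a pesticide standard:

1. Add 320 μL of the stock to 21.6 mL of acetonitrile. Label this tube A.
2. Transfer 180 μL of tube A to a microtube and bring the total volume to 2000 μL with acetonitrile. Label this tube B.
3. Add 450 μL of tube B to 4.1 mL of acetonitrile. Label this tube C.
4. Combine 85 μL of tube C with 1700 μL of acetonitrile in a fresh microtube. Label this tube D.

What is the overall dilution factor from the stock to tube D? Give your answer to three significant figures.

1.62 × 10^5

Step 1: 320 μL + 21.6 mL = 21920 μL total → factor 21920/320 = 68.5
Step 2: 180 μL brought to 2000 μL → factor 2000/180 = 11.111
Step 3: 450 μL + 4.1 mL = 4550 μL total → factor 4550/450 = 10.111
Step 4: 85 μL + 1700 μL = 1785 μL total → factor 1785/85 = 21
Overall dilution factor = 68.5 × 11.111 × 10.111 × 21 = 1.6161 × 10^5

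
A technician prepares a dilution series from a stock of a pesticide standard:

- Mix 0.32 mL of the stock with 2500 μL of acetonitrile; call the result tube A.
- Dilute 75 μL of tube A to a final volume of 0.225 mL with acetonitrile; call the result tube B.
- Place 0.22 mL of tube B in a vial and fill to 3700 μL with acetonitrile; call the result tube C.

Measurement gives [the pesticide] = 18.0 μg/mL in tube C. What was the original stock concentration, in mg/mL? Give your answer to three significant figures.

8.00 mg/mL

Step 1: 0.32 mL + 2500 μL = 2.82 mL total → factor 2.82/0.32 = 8.8125
Step 2: 75 μL brought to 0.225 mL → factor 225/75 = 3
Step 3: 0.22 mL brought to 3700 μL → factor 3.7/0.22 = 16.818
Overall dilution factor = 8.8125 × 3 × 16.818 = 444.63
Stock = 18.0 μg/mL × 444.63 = 8003 μg/mL = 8.00 mg/mL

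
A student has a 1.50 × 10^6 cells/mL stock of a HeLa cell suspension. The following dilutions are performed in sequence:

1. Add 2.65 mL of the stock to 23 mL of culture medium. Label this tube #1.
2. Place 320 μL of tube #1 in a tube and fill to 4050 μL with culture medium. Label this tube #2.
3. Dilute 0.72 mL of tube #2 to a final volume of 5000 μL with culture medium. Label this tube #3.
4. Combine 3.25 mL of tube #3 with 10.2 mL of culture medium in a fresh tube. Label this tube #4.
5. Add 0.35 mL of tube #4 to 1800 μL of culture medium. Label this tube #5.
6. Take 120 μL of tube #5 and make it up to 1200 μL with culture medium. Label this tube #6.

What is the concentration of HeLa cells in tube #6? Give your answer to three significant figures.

6.94 cells/mL

Step 1: 2.65 mL + 23 mL = 25.65 mL total → factor 25.65/2.65 = 9.6792
Step 2: 320 μL brought to 4050 μL → factor 4050/320 = 12.656
Step 3: 0.72 mL brought to 5000 μL → factor 5/0.72 = 6.9444
Step 4: 3.25 mL + 10.2 mL = 13.45 mL total → factor 13.45/3.25 = 4.1385
Step 5: 0.35 mL + 1800 μL = 2.15 mL total → factor 2.15/0.35 = 6.1429
Step 6: 120 μL brought to 1200 μL → factor 1200/120 = 10
Overall dilution factor = 9.6792 × 12.656 × 6.9444 × 4.1385 × 6.1429 × 10 = 2.1627 × 10^5
Final = 1.50 × 10^6 cells/mL / 2.1627 × 10^5 = 6.94 cells/mL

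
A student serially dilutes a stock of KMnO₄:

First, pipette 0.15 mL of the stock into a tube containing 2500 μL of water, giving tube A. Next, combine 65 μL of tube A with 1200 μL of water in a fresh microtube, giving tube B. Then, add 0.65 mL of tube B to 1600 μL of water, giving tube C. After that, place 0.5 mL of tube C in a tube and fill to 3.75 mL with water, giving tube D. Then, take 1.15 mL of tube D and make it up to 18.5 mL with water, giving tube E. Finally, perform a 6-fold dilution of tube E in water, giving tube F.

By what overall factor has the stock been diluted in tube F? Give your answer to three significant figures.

Step 1: 0.15 mL + 2500 μL = 2.65 mL total → factor 2.65/0.15 = 17.667
Step 2: 65 μL + 1200 μL = 1265 μL total → factor 1265/65 = 19.462
Step 3: 0.65 mL + 1600 μL = 2.25 mL total → factor 2.25/0.65 = 3.4615
Step 4: 0.5 mL brought to 3.75 mL → factor 3.75/0.5 = 7.5
Step 5: 1.15 mL brought to 18.5 mL → factor 18.5/1.15 = 16.087
Step 6: 6-fold → factor 6
Overall dilution factor = 17.667 × 19.462 × 3.4615 × 7.5 × 16.087 × 6 = 8.6156 × 10^5

8.62 × 10^5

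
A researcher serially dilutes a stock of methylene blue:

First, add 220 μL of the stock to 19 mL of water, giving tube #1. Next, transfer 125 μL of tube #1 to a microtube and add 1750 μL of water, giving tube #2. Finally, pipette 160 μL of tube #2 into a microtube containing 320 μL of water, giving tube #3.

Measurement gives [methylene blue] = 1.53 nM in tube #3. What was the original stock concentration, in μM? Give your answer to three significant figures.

6.01 μM

Step 1: 220 μL + 19 mL = 19220 μL total → factor 19220/220 = 87.364
Step 2: 125 μL + 1750 μL = 1875 μL total → factor 1875/125 = 15
Step 3: 160 μL + 320 μL = 480 μL total → factor 480/160 = 3
Overall dilution factor = 87.364 × 15 × 3 = 3931.4
Stock = 1.53 nM × 3931.4 = 6015 nM = 6.01 μM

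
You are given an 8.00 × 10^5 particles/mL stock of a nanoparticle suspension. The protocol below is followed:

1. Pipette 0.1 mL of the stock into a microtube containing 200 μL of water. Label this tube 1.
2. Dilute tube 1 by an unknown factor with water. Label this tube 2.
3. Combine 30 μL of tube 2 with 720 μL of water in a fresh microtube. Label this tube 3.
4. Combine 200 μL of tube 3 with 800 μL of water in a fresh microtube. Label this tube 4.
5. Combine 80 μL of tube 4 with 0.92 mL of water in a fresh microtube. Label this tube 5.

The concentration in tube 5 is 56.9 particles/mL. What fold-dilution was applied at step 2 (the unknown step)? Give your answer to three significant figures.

Step 1: 0.1 mL + 200 μL = 0.3 mL total → factor 0.3/0.1 = 3
Step 2: unknown factor x
Step 3: 30 μL + 720 μL = 750 μL total → factor 750/30 = 25
Step 4: 200 μL + 800 μL = 1000 μL total → factor 1000/200 = 5
Step 5: 80 μL + 0.92 mL = 1000 μL total → factor 1000/80 = 12.5
Product of known-step factors = 4687.5
Overall factor = 8.00 × 10^5 particles/mL / (56.9 particles/mL) = 14060
x = 14060 / 4687.5 = 3.00

3.00-fold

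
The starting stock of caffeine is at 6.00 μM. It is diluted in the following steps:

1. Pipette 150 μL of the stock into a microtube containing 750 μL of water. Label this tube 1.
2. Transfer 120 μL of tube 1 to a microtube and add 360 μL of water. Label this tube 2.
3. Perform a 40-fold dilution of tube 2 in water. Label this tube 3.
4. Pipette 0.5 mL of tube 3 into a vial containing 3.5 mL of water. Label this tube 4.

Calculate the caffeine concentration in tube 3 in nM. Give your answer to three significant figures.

6.25 nM

Step 1: 150 μL + 750 μL = 900 μL total → factor 900/150 = 6
Step 2: 120 μL + 360 μL = 480 μL total → factor 480/120 = 4
Step 3: 40-fold → factor 40
Dilution factor through tube 3 = 6 × 4 × 40 = 960
[tube 3] = 6.00 μM / 960 = 0.006250 μM = 6.25 nM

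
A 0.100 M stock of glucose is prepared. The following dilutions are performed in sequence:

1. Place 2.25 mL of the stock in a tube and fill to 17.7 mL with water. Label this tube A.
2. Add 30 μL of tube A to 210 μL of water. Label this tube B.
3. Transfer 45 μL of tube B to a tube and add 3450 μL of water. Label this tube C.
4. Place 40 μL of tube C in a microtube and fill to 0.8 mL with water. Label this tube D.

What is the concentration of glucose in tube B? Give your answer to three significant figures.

Step 1: 2.25 mL brought to 17.7 mL → factor 17.7/2.25 = 7.8667
Step 2: 30 μL + 210 μL = 240 μL total → factor 240/30 = 8
Dilution factor through tube B = 7.8667 × 8 = 62.933
[tube B] = 0.100 M / 62.933 = 0.00159 M

0.00159 M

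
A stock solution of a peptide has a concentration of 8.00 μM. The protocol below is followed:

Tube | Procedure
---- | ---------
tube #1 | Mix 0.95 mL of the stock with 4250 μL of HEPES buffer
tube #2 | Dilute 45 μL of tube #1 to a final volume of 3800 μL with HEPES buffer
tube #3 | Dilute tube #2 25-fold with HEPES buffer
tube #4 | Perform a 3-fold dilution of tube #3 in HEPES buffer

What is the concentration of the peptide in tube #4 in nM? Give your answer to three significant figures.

Step 1: 0.95 mL + 4250 μL = 5.2 mL total → factor 5.2/0.95 = 5.4737
Step 2: 45 μL brought to 3800 μL → factor 3800/45 = 84.444
Step 3: 25-fold → factor 25
Step 4: 3-fold → factor 3
Overall dilution factor = 5.4737 × 84.444 × 25 × 3 = 34667
Final = 8.00 μM / 34667 = 0.0002308 μM = 0.231 nM

0.231 nM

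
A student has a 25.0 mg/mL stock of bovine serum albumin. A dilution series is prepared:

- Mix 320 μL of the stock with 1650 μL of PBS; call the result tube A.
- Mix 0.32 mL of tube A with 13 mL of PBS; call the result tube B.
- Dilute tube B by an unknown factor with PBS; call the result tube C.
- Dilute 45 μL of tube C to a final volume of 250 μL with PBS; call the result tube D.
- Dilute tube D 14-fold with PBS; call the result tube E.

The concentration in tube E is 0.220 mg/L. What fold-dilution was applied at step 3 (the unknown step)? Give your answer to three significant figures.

Step 1: 320 μL + 1650 μL = 1970 μL total → factor 1970/320 = 6.1562
Step 2: 0.32 mL + 13 mL = 13.32 mL total → factor 13.32/0.32 = 41.625
Step 3: unknown factor x
Step 4: 45 μL brought to 250 μL → factor 250/45 = 5.5556
Step 5: 14-fold → factor 14
Product of known-step factors = 19931
Overall factor = 25.0 mg/mL / (0.220 mg/L) = 1.1364 × 10^5
x = 1.1364 × 10^5 / 19931 = 5.70

5.70-fold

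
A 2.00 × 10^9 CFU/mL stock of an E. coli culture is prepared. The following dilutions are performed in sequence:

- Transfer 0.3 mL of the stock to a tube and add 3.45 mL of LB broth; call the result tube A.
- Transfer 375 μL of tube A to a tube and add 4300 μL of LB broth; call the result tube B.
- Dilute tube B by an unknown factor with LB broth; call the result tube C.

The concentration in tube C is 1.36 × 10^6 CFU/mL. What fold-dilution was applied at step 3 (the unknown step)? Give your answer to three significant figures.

Step 1: 0.3 mL + 3.45 mL = 3.75 mL total → factor 3.75/0.3 = 12.5
Step 2: 375 μL + 4300 μL = 4675 μL total → factor 4675/375 = 12.467
Step 3: unknown factor x
Product of known-step factors = 155.83
Overall factor = 2.00 × 10^9 CFU/mL / (1.36 × 10^6 CFU/mL) = 1470.6
x = 1470.6 / 155.83 = 9.44

9.44-fold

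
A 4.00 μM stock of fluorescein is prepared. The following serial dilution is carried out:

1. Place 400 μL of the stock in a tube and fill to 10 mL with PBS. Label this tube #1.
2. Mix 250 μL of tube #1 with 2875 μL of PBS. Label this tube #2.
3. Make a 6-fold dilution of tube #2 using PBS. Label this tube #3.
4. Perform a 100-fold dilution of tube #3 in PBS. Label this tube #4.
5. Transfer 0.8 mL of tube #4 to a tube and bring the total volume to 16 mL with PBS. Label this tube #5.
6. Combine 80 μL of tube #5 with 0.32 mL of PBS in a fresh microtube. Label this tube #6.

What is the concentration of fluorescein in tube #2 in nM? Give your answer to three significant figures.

Step 1: 400 μL brought to 10 mL → factor 10000/400 = 25
Step 2: 250 μL + 2875 μL = 3125 μL total → factor 3125/250 = 12.5
Dilution factor through tube #2 = 25 × 12.5 = 312.5
[tube #2] = 4.00 μM / 312.5 = 0.01280 μM = 12.8 nM

12.8 nM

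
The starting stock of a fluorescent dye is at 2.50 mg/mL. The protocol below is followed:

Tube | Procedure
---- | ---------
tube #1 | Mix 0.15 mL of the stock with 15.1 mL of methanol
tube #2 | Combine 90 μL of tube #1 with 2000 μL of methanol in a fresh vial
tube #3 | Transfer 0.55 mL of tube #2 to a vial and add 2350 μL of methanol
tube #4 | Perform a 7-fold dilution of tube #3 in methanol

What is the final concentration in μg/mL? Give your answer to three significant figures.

Step 1: 0.15 mL + 15.1 mL = 15.25 mL total → factor 15.25/0.15 = 101.67
Step 2: 90 μL + 2000 μL = 2090 μL total → factor 2090/90 = 23.222
Step 3: 0.55 mL + 2350 μL = 2.9 mL total → factor 2.9/0.55 = 5.2727
Step 4: 7-fold → factor 7
Overall dilution factor = 101.67 × 23.222 × 5.2727 × 7 = 87140
Final = 2.50 mg/mL / 87140 = 2.869 × 10^-5 mg/mL = 0.0287 μg/mL

0.0287 μg/mL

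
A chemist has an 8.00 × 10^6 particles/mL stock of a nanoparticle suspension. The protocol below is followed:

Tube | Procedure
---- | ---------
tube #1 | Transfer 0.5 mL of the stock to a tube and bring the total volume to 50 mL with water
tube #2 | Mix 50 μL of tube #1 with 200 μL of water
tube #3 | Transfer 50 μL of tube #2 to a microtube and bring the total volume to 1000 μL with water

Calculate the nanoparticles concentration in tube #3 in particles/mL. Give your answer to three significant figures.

800 particles/mL

Step 1: 0.5 mL brought to 50 mL → factor 50/0.5 = 100
Step 2: 50 μL + 200 μL = 250 μL total → factor 250/50 = 5
Step 3: 50 μL brought to 1000 μL → factor 1000/50 = 20
Dilution factor through tube #3 = 100 × 5 × 20 = 10000
[tube #3] = 8.00 × 10^6 particles/mL / 10000 = 800 particles/mL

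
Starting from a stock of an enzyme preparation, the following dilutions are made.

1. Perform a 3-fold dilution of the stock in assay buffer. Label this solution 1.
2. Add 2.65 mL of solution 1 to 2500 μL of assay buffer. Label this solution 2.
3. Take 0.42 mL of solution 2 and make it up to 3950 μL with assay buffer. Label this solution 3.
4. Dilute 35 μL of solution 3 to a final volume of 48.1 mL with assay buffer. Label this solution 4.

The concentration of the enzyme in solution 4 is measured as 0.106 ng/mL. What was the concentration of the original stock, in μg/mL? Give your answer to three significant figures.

7.99 μg/mL

Step 1: 3-fold → factor 3
Step 2: 2.65 mL + 2500 μL = 5.15 mL total → factor 5.15/2.65 = 1.9434
Step 3: 0.42 mL brought to 3950 μL → factor 3.95/0.42 = 9.4048
Step 4: 35 μL brought to 48.1 mL → factor 48100/35 = 1374.3
Overall dilution factor = 3 × 1.9434 × 9.4048 × 1374.3 = 75354
Stock = 0.106 ng/mL × 75354 = 7988 ng/mL = 7.99 μg/mL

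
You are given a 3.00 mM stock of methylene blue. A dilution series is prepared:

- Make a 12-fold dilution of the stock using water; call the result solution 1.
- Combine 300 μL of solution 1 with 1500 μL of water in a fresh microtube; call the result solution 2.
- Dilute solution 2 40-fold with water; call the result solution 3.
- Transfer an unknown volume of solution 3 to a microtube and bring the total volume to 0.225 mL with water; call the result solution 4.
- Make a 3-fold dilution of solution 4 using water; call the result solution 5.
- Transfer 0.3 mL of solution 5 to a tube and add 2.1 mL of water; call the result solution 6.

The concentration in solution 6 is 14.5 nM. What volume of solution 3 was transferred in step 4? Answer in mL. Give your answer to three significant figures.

0.0752 mL

Step 1: 12-fold → factor 12
Step 2: 300 μL + 1500 μL = 1800 μL total → factor 1800/300 = 6
Step 3: 40-fold → factor 40
Step 4: v brought to 0.225 mL → factor = 0.225 mL/v
Step 5: 3-fold → factor 3
Step 6: 0.3 mL + 2.1 mL = 2.4 mL total → factor 2.4/0.3 = 8
Product of known-step factors = 69120
Overall factor = 3.00 mM / (14.5 nM) = 2.069 × 10^5
Step-4 factor = 2.069 × 10^5 / 69120 = 2.9933
v = 0.225 mL / 2.9933 = 0.0752 mL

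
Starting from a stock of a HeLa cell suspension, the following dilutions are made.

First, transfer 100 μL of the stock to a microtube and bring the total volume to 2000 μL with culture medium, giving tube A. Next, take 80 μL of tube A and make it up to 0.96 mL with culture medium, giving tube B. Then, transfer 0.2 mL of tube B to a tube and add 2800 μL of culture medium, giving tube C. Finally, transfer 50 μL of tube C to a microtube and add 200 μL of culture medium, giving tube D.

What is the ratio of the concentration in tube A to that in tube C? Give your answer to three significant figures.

180

Step 1: 100 μL brought to 2000 μL → factor 2000/100 = 20
Step 2: 80 μL brought to 0.96 mL → factor 960/80 = 12
Step 3: 0.2 mL + 2800 μL = 3 mL total → factor 3/0.2 = 15
Dilution factor to tube A = 20; to tube C = 3600
[tube A]/[tube C] = (factor to tube C)/(factor to tube A) = 3600/20 = 180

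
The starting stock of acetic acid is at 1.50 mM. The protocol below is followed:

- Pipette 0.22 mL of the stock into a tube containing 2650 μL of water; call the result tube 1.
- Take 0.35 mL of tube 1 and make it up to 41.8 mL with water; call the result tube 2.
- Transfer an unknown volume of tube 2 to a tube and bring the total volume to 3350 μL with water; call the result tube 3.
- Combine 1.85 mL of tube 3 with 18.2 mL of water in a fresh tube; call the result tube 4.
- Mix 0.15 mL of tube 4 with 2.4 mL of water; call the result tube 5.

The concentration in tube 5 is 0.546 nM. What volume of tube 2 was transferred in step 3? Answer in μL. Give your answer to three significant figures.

Step 1: 0.22 mL + 2650 μL = 2.87 mL total → factor 2.87/0.22 = 13.045
Step 2: 0.35 mL brought to 41.8 mL → factor 41.8/0.35 = 119.43
Step 3: v brought to 3350 μL → factor = 3350 μL/v
Step 4: 1.85 mL + 18.2 mL = 20.05 mL total → factor 20.05/1.85 = 10.838
Step 5: 0.15 mL + 2.4 mL = 2.55 mL total → factor 2.55/0.15 = 17
Product of known-step factors = 2.8705 × 10^5
Overall factor = 1.50 mM / (0.546 nM) = 2.7473 × 10^6
Step-3 factor = 2.7473 × 10^6 / 2.8705 × 10^5 = 9.5706
v = 3350 μL / 9.5706 = 350 μL

350 μL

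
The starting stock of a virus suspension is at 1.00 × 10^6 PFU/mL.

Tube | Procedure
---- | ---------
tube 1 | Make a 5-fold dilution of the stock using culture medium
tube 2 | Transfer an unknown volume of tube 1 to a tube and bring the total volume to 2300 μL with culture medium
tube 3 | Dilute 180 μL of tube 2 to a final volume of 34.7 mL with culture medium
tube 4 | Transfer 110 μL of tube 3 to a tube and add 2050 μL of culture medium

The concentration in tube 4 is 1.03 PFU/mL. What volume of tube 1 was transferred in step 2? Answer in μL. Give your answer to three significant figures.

44.8 μL

Step 1: 5-fold → factor 5
Step 2: v brought to 2300 μL → factor = 2300 μL/v
Step 3: 180 μL brought to 34.7 mL → factor 34700/180 = 192.78
Step 4: 110 μL + 2050 μL = 2160 μL total → factor 2160/110 = 19.636
Product of known-step factors = 18927
Overall factor = 1.00 × 10^6 PFU/mL / (1.03 PFU/mL) = 9.7087 × 10^5
Step-2 factor = 9.7087 × 10^5 / 18927 = 51.295
v = 2300 μL / 51.295 = 44.8 μL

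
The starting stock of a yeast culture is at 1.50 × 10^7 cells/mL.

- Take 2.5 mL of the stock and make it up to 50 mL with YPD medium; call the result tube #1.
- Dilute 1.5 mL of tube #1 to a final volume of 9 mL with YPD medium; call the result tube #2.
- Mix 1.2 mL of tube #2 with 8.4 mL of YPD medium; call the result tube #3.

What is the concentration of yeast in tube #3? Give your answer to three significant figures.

Step 1: 2.5 mL brought to 50 mL → factor 50/2.5 = 20
Step 2: 1.5 mL brought to 9 mL → factor 9/1.5 = 6
Step 3: 1.2 mL + 8.4 mL = 9.6 mL total → factor 9.6/1.2 = 8
Overall dilution factor = 20 × 6 × 8 = 960
Final = 1.50 × 10^7 cells/mL / 960 = 1.56 × 10^4 cells/mL

1.56 × 10^4 cells/mL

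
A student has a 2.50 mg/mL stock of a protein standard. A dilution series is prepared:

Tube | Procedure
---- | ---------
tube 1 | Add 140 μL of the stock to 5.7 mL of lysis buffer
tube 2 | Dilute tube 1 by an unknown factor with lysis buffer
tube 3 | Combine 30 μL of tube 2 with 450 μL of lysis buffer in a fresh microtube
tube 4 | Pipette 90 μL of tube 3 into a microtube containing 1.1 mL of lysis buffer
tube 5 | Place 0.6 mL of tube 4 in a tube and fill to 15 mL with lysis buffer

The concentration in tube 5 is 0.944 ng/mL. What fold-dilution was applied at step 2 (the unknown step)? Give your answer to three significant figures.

Step 1: 140 μL + 5.7 mL = 5840 μL total → factor 5840/140 = 41.714
Step 2: unknown factor x
Step 3: 30 μL + 450 μL = 480 μL total → factor 480/30 = 16
Step 4: 90 μL + 1.1 mL = 1190 μL total → factor 1190/90 = 13.222
Step 5: 0.6 mL brought to 15 mL → factor 15/0.6 = 25
Product of known-step factors = 2.2062 × 10^5
Overall factor = 2.50 mg/mL / (0.944 ng/mL) = 2.6483 × 10^6
x = 2.6483 × 10^6 / 2.2062 × 10^5 = 12.0

12.0-fold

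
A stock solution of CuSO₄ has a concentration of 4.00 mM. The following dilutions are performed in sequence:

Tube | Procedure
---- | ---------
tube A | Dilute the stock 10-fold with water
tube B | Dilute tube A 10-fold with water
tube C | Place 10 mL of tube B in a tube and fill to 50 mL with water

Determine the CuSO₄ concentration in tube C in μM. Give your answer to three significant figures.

8.00 μM

Step 1: 10-fold → factor 10
Step 2: 10-fold → factor 10
Step 3: 10 mL brought to 50 mL → factor 50/10 = 5
Overall dilution factor = 10 × 10 × 5 = 500
Final = 4.00 mM / 500 = 0.008000 mM = 8.00 μM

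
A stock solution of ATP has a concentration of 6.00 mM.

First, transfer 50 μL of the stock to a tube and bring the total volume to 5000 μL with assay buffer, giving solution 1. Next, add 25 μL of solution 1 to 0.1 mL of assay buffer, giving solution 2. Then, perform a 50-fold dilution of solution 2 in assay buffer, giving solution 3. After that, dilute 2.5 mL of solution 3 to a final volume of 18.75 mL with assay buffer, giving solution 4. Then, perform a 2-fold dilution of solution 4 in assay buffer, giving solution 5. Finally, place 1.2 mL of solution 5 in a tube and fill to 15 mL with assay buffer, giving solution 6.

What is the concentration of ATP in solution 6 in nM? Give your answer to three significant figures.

1.28 nM

Step 1: 50 μL brought to 5000 μL → factor 5000/50 = 100
Step 2: 25 μL + 0.1 mL = 125 μL total → factor 125/25 = 5
Step 3: 50-fold → factor 50
Step 4: 2.5 mL brought to 18.75 mL → factor 18.75/2.5 = 7.5
Step 5: 2-fold → factor 2
Step 6: 1.2 mL brought to 15 mL → factor 15/1.2 = 12.5
Overall dilution factor = 100 × 5 × 50 × 7.5 × 2 × 12.5 = 4.6875 × 10^6
Final = 6.00 mM / 4.6875 × 10^6 = 1.280 × 10^-6 mM = 1.28 nM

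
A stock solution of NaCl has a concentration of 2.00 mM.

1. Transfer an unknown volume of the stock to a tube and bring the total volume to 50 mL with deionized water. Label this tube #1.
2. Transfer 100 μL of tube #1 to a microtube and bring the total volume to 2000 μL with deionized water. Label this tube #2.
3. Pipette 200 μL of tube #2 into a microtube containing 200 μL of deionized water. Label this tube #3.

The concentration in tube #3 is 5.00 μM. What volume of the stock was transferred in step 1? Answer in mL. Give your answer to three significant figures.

5.00 mL

Step 1: v brought to 50 mL → factor = 50 mL/v
Step 2: 100 μL brought to 2000 μL → factor 2000/100 = 20
Step 3: 200 μL + 200 μL = 400 μL total → factor 400/200 = 2
Product of known-step factors = 40
Overall factor = 2.00 mM / (5.00 μM) = 400
Step-1 factor = 400 / 40 = 10
v = 50 mL / 10 = 5.00 mL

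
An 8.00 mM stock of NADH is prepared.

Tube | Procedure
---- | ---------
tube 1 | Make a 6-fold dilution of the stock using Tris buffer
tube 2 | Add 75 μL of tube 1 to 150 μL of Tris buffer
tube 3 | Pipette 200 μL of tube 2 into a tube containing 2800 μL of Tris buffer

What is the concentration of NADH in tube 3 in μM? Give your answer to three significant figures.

29.6 μM

Step 1: 6-fold → factor 6
Step 2: 75 μL + 150 μL = 225 μL total → factor 225/75 = 3
Step 3: 200 μL + 2800 μL = 3000 μL total → factor 3000/200 = 15
Overall dilution factor = 6 × 3 × 15 = 270
Final = 8.00 mM / 270 = 0.02963 mM = 29.6 μM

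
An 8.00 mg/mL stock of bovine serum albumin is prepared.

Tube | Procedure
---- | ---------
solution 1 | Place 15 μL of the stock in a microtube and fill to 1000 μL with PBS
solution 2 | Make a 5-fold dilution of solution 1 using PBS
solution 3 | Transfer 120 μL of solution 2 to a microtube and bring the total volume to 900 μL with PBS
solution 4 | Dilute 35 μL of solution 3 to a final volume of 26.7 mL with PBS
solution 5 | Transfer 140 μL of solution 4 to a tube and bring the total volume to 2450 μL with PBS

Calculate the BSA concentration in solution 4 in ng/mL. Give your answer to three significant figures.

Step 1: 15 μL brought to 1000 μL → factor 1000/15 = 66.667
Step 2: 5-fold → factor 5
Step 3: 120 μL brought to 900 μL → factor 900/120 = 7.5
Step 4: 35 μL brought to 26.7 mL → factor 26700/35 = 762.86
Dilution factor through solution 4 = 66.667 × 5 × 7.5 × 762.86 = 1.9071 × 10^6
[solution 4] = 8.00 mg/mL / 1.9071 × 10^6 = 4.195 × 10^-6 mg/mL = 4.19 ng/mL

4.19 ng/mL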